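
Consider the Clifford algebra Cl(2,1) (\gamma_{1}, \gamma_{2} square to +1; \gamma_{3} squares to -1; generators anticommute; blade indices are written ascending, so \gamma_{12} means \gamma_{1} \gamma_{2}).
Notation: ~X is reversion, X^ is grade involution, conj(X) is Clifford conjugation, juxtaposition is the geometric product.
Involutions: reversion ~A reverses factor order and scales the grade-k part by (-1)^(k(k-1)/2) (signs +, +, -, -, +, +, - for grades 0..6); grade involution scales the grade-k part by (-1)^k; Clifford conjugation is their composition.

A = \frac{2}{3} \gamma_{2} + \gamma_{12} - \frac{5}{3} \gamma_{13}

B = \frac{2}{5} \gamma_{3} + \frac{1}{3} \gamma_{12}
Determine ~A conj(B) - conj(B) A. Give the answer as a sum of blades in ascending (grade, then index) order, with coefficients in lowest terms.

first term: -\frac{1}{3} + \frac{8}{9} \gamma_{1} - \frac{37}{45} \gamma_{23} + \frac{2}{5} \gamma_{123}
second term: \frac{1}{3} + \frac{4}{9} \gamma_{1} - \frac{13}{45} \gamma_{23} - \frac{2}{5} \gamma_{123}
Answer: -\frac{2}{3} + \frac{4}{9} \gamma_{1} - \frac{8}{15} \gamma_{23} + \frac{4}{5} \gamma_{123}


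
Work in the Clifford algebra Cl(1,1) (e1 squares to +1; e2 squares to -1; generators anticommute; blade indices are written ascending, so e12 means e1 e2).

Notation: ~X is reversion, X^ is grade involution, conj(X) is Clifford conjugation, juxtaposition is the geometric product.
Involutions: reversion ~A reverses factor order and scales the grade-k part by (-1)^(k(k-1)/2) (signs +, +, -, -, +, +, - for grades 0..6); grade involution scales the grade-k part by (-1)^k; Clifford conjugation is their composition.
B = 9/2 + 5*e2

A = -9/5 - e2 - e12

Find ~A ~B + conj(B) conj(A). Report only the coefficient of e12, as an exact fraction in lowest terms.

first term: -31/10 - 5*e1 - 27/2*e2 + 9/2*e12
second term: -31/10 - 5*e1 + 27/2*e2 + 9/2*e12
Answer: 9


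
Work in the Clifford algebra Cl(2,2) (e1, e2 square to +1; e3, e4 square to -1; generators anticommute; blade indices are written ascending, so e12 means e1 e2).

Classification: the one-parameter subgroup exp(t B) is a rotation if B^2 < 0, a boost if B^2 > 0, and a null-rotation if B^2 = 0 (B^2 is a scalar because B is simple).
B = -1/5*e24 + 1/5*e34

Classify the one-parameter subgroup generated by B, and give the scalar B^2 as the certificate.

B^2 term by term: the squares give (-1/5)^2*(e24)^2 + (1/5)^2*(e34)^2 = 1/25*(+1) + 1/25*(-1) = 0 (each basis 2-blade squares to minus the product of its generators' squares); cross terms between blades sharing an index anticommute and cancel. So B^2 = 0.
Answer: null-rotation, certificate B^2 = 0. The invariant at work: B^2 = 0 is unchanged by conjugation, hence its sign classifies the subgroup whatever basis B is written in.


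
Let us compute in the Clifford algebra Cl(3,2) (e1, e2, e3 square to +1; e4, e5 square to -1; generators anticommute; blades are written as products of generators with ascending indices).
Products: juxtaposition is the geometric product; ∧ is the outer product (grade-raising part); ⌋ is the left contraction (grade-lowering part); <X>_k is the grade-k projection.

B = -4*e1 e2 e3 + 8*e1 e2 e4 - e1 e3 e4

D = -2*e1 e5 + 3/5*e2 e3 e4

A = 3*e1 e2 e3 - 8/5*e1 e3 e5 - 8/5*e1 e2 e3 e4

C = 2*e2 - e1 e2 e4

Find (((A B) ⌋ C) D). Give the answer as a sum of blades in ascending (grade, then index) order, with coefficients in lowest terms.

step 1: 12 - 8/5*e2 - 64/5*e3 + 32/5*e4 - 3*e2 e4 - 32/5*e2 e5 - 24*e3 e4 + 8/5*e4 e5 + 64/5*e2 e3 e4 e5
step 2: -16/5 + 3*e1 + 24*e2 + 32/5*e1 e2 - 8/5*e1 e4 - 12*e1 e2 e4
step 3: -6*e5 + 36/5*e1 e3 + 32/5*e1 e5 + 64/5*e2 e5 + 72/5*e3 e4 - 16/5*e4 e5 + 24/25*e1 e2 e3 + 48*e1 e2 e5 + 96/25*e1 e3 e4 - 48/25*e2 e3 e4 + 24*e2 e4 e5 + 9/5*e1 e2 e3 e4
Answer: -6*e5 + 36/5*e1 e3 + 32/5*e1 e5 + 64/5*e2 e5 + 72/5*e3 e4 - 16/5*e4 e5 + 24/25*e1 e2 e3 + 48*e1 e2 e5 + 96/25*e1 e3 e4 - 48/25*e2 e3 e4 + 24*e2 e4 e5 + 9/5*e1 e2 e3 e4


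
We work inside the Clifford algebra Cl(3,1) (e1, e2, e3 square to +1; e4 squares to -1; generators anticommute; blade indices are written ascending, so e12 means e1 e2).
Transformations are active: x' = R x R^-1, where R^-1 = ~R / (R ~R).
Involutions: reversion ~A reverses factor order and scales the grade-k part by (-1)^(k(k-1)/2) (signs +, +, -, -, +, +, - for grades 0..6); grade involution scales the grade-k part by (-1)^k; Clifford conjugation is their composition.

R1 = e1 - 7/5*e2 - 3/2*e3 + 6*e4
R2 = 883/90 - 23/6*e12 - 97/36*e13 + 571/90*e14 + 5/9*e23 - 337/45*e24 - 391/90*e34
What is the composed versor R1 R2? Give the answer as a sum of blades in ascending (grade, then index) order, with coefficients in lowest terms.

Distribute over the terms of R1 (each basis-blade product reordered to ascending indices, repeated generators contracted through their squares):
(e1) R2 = 883/90*e1 - 23/6*e2 - 97/36*e3 + 571/90*e4 + 5/9*e123 - 337/45*e124 - 391/90*e134
(-7/5*e2) R2 = -161/30*e1 - 6181/450*e2 - 7/9*e3 + 2359/225*e4 - 679/180*e123 + 3997/450*e124 + 2737/450*e234
(-3/2*e3) R2 = -97/24*e1 + 5/6*e2 - 883/60*e3 + 391/60*e4 + 23/4*e123 + 571/60*e134 - 337/30*e234
(6*e4) R2 = 571/15*e1 - 674/15*e2 - 391/15*e3 + 883/15*e4 - 23*e124 - 97/6*e134 + 10/3*e234
Summing the partial products and collecting blades:
Answer: 13849/360*e1 - 27751/450*e2 - 3983/90*e3 + 73991/900*e4 + 38/15*e123 - 3241/150*e124 - 1979/180*e134 - 409/225*e234


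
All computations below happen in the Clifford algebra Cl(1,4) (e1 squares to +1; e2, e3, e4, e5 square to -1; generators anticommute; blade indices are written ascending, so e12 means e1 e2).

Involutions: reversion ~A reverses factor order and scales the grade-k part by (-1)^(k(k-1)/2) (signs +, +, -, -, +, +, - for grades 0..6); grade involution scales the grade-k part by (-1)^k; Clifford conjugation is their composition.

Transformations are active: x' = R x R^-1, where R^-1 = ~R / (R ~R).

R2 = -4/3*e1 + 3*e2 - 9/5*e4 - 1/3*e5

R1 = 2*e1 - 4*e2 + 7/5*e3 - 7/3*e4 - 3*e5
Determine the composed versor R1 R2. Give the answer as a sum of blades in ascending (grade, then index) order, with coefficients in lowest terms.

Distribute over the terms of R2 (each basis-blade product reordered to ascending indices, repeated generators contracted through their squares):
R1 (-4/3*e1) = -8/3 - 16/3*e12 + 28/15*e13 - 28/9*e14 - 4*e15
R1 (3*e2) = 12 + 6*e12 - 21/5*e23 + 7*e24 + 9*e25
R1 (-9/5*e4) = -21/5 - 18/5*e14 + 36/5*e24 - 63/25*e34 - 27/5*e45
R1 (-1/3*e5) = -1 - 2/3*e15 + 4/3*e25 - 7/15*e35 + 7/9*e45
Summing the partial products and collecting blades:
Answer: 62/15 + 2/3*e12 + 28/15*e13 - 302/45*e14 - 14/3*e15 - 21/5*e23 + 71/5*e24 + 31/3*e25 - 63/25*e34 - 7/15*e35 - 208/45*e45


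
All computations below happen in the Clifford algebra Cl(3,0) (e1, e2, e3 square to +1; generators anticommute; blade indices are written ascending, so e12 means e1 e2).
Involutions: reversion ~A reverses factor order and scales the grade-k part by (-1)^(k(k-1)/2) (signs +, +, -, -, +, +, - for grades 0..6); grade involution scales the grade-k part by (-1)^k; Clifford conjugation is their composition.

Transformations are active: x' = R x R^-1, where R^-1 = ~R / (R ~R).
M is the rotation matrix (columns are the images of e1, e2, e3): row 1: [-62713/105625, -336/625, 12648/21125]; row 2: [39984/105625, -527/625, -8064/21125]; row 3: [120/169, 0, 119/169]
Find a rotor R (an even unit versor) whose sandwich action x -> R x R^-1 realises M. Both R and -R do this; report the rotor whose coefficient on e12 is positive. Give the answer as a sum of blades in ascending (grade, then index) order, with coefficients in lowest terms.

Method: write R = a + b12*e12 + b13*e13 + b23*e23 with a^2 + b12^2 + b13^2 + b23^2 = 1 (so R^-1 = ~R). Expanding the columns R e_j ~R gives tr M = 4a^2 - 1 and, from the antisymmetric part, M21 - M12 = -4a*b12, M13 - M31 = 4a*b13, M32 - M23 = -4a*b23.
Here tr M = -77401/105625, so a^2 = (1 + tr M)/4 = 7056/105625 and a = ±84/325. Taking a = 84/325: M21 - M12 = 96768/105625, M13 - M31 = -2352/21125, M32 - M23 = 8064/21125, giving b12 = -288/325, b13 = -7/65, b23 = -24/65, i.e. R = 84/325 - 288/325*e12 - 7/65*e13 - 24/65*e23.
Its e12 coefficient is negative, so report the other preimage -R.
Answer: -84/325 + 288/325*e12 + 7/65*e13 + 24/65*e23. Sheet selection: the two-to-one cover makes ±R indistinguishable at the matrix level (trace -77401/105625), so uniqueness comes from the required sign on e12.


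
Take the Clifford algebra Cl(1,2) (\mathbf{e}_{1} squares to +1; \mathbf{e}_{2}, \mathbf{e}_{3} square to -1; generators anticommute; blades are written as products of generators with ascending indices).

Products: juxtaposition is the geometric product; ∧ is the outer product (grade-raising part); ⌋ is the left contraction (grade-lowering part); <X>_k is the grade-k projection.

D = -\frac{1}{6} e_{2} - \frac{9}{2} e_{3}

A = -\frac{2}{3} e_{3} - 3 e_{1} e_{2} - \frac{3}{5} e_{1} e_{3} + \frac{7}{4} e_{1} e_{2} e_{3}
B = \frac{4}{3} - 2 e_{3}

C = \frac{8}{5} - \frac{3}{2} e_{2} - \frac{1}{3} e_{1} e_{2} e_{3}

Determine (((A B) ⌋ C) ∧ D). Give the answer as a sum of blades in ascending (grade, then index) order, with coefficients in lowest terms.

step 1: -\frac{4}{3} - \frac{6}{5} e_{1} - \frac{8}{9} e_{3} - \frac{1}{2} e_{1} e_{2} - \frac{4}{5} e_{1} e_{3} + \frac{25}{3} e_{1} e_{2} e_{3}
step 2: \frac{29}{45} + \frac{26}{15} e_{2} + \frac{1}{6} e_{3} - \frac{8}{27} e_{1} e_{2} + \frac{2}{5} e_{2} e_{3} + \frac{4}{9} e_{1} e_{2} e_{3}
step 3: -\frac{29}{270} e_{2} - \frac{29}{10} e_{3} - \frac{1399}{180} e_{2} e_{3} + \frac{4}{3} e_{1} e_{2} e_{3}
Answer: -\frac{29}{270} e_{2} - \frac{29}{10} e_{3} - \frac{1399}{180} e_{2} e_{3} + \frac{4}{3} e_{1} e_{2} e_{3}


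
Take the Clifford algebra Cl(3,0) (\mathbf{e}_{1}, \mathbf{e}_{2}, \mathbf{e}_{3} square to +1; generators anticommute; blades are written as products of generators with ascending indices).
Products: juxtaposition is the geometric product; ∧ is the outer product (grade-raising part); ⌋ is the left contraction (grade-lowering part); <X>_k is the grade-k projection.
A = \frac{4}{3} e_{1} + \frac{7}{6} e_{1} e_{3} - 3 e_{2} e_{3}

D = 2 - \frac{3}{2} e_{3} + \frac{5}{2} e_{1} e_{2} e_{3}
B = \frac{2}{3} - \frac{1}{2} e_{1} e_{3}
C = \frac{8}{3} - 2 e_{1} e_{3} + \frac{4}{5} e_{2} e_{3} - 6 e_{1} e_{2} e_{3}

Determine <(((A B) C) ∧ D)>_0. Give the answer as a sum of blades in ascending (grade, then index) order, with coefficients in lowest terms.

step 1: \frac{7}{12} + \frac{8}{9} e_{1} - \frac{2}{3} e_{3} + \frac{3}{2} e_{1} e_{2} + \frac{7}{9} e_{1} e_{3} - 2 e_{2} e_{3}
step 2: \frac{212}{45} - \frac{296}{27} e_{1} - \frac{62}{15} e_{2} + \frac{49}{9} e_{3} + \frac{512}{45} e_{1} e_{2} + \frac{569}{270} e_{1} e_{3} - \frac{36}{5} e_{2} e_{3} - \frac{251}{90} e_{1} e_{2} e_{3}
step 3: \frac{424}{45} - \frac{592}{27} e_{1} - \frac{124}{15} e_{2} + \frac{172}{45} e_{3} + \frac{1024}{45} e_{1} e_{2} + \frac{2789}{135} e_{1} e_{3} - \frac{41}{5} e_{2} e_{3} - \frac{163}{15} e_{1} e_{2} e_{3}
step 4: \frac{424}{45}
Answer: \frac{424}{45}


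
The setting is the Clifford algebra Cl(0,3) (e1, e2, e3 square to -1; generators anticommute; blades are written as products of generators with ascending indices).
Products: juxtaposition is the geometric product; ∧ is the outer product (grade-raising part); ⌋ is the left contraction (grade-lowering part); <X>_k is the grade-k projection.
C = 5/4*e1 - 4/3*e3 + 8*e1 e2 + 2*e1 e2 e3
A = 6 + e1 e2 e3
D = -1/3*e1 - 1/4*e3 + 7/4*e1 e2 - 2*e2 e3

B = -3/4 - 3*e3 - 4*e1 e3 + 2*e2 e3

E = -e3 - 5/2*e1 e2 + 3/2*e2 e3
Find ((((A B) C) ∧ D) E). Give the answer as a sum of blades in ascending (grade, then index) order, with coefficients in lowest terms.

step 1: -9/2 - 2*e1 - 4*e2 - 18*e3 + 3*e1 e2 - 24*e1 e3 + 12*e2 e3 - 3/4*e1 e2 e3
step 2: -47 - 749/8*e1 - 49/4*e2 - 24*e3 + 4*e1 e2 + 679/6*e1 e3 + 9709/48*e2 e3 - 142*e1 e2 e3
step 3: 47/3*e1 + 47/4*e3 - 259/3*e1 e2 + 493/32*e1 e3 + 1553/16*e2 e3 + 11063/144*e1 e2 e3
step 4: -33569/96 - 599/6*e1 + 7385/48*e2 + 55315/288*e3 + 57563/576*e1 e2 - 12367/96*e1 e3 + 2465/64*e2 e3 + 1931/24*e1 e2 e3
Answer: -33569/96 - 599/6*e1 + 7385/48*e2 + 55315/288*e3 + 57563/576*e1 e2 - 12367/96*e1 e3 + 2465/64*e2 e3 + 1931/24*e1 e2 e3


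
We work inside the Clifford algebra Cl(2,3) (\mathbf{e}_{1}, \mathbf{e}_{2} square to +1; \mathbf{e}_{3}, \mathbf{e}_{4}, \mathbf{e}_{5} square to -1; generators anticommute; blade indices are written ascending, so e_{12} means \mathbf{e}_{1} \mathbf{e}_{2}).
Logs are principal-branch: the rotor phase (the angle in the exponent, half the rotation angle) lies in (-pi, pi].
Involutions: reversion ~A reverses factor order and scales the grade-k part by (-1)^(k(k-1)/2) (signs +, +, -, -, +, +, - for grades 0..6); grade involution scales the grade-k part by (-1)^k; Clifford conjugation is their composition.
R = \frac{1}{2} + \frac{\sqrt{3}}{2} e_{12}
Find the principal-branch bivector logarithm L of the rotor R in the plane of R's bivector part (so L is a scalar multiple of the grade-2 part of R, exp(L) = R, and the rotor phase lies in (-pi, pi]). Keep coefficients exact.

The scalar part of R is \frac{1}{2}, which fixes the principal-branch rotor phase; the unit plane is then the bivector part divided by the sine of that phase, and L is that plane scaled by the phase.
Concretely: cos(phase) = \frac{1}{2} gives phase = ±\frac{\pi}{3}, and since phase/sin(phase) is even the sign is immaterial: L = (phase/sin(phase)) * <R>_2 = (\frac{2 \sqrt{3} \pi}{9}) * <R>_2.
Answer: \frac{\pi}{3} e_{12}


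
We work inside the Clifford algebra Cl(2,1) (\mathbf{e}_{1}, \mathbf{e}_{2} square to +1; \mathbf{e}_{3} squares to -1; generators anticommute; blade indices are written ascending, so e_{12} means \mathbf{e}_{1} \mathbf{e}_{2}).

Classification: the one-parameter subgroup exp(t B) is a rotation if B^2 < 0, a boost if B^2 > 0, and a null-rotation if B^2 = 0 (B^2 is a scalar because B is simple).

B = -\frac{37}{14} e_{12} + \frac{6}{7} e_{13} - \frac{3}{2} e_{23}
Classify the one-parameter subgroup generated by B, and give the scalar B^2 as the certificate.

B^2 term by term: the squares give (-\frac{37}{14})^2*(e_{12})^2 + (\frac{6}{7})^2*(e_{13})^2 + (-\frac{3}{2})^2*(e_{23})^2 = \frac{1369}{196}*(-1) + \frac{36}{49}*(+1) + \frac{9}{4}*(+1) = -4 (each basis 2-blade squares to minus the product of its generators' squares); cross terms between blades sharing an index anticommute and cancel. So B^2 = -4.
Answer: rotation, certificate B^2 = -4. Certificate logic: -4 is a conjugation-invariant scalar, so its sign fixes rotation versus boost versus null-rotation outright.


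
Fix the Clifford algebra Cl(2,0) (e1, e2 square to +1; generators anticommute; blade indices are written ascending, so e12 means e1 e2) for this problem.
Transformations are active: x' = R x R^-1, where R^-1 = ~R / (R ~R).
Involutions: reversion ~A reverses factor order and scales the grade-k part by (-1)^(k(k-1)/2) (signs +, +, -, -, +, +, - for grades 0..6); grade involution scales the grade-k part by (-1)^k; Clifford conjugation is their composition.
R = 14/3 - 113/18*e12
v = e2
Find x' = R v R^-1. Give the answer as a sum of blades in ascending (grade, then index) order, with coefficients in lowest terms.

~R = 14/3 + 113/18*e12, and R ~R = 19825/324, so R^-1 = ~R / (19825/324).
R v = -113/18*e1 + 14/3*e2
Answer: -18984/19825*e1 - 5713/19825*e2


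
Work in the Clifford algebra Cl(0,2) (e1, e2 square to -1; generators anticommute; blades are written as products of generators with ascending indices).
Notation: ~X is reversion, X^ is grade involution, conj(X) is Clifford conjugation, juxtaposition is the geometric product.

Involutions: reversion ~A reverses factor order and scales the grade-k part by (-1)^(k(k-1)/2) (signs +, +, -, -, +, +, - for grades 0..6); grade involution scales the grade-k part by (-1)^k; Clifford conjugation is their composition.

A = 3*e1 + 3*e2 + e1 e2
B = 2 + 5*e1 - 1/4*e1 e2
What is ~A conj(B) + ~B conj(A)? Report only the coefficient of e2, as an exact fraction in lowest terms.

first term: 61/4 + 27/4*e1 + 41/4*e2 + 13*e1 e2
second term: 61/4 - 21/4*e1 - 7/4*e2 - 17*e1 e2
Answer: 17/2


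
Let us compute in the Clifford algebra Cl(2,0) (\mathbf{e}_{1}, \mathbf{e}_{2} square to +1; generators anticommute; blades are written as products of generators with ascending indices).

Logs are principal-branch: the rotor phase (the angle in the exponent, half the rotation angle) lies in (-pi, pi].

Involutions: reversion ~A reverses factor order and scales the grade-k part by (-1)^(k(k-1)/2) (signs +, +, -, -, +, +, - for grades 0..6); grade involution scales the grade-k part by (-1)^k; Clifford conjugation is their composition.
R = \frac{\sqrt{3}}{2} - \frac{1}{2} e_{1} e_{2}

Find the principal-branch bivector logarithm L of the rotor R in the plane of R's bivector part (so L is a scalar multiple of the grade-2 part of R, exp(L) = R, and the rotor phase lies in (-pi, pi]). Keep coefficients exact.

The scalar part of R is \frac{\sqrt{3}}{2}, which pins the rotor phase on the principal branch; dividing the bivector part by the sine of that phase recovers the unit plane, and L is the phase times that plane.
Concretely: cos(phase) = \frac{\sqrt{3}}{2} gives phase = ±\frac{\pi}{6}, and since phase/sin(phase) is even the sign is immaterial: L = (phase/sin(phase)) * <R>_2 = (\frac{\pi}{3}) * <R>_2.
Answer: - \frac{\pi}{6} e_{1} e_{2}


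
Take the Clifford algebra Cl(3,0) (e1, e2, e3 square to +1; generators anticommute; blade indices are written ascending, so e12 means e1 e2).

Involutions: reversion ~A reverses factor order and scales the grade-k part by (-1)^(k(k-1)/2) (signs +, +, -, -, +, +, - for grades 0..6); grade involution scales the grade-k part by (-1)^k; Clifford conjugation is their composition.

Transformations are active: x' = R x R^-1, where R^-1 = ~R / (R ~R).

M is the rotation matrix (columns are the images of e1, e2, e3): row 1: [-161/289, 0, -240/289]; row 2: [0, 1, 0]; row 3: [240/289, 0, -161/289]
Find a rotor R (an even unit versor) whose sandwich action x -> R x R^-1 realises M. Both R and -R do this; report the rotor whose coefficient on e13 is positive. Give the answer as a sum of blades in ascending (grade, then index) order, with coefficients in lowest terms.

Method: write R = a + b12*e12 + b13*e13 + b23*e23 with a^2 + b12^2 + b13^2 + b23^2 = 1 (so R^-1 = ~R). Expanding the columns R e_j ~R gives tr M = 4a^2 - 1 and, from the antisymmetric part, M21 - M12 = -4a*b12, M13 - M31 = 4a*b13, M32 - M23 = -4a*b23.
Here tr M = -33/289, so a^2 = (1 + tr M)/4 = 64/289 and a = ±8/17. Taking a = 8/17: M21 - M12 = 0, M13 - M31 = -480/289, M32 - M23 = 0, giving b12 = 0, b13 = -15/17, b23 = 0, i.e. R = 8/17 - 15/17*e13.
Its e13 coefficient is negative, so report the other preimage -R.
Answer: -8/17 + 15/17*e13. Sheet selection: the two-to-one cover makes ±R indistinguishable at the matrix level (trace -33/289), so uniqueness comes from the required sign on e13.


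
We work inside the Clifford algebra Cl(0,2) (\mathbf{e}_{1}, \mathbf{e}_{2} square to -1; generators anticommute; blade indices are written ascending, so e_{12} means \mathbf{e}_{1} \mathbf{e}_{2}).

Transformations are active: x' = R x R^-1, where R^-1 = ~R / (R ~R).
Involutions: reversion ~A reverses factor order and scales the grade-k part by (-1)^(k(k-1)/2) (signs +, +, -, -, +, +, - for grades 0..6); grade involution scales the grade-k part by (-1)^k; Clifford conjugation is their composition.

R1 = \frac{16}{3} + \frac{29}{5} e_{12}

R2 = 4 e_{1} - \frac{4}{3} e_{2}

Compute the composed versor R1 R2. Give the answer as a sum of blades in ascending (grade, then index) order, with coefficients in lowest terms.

Distribute over the terms of R1 (each basis-blade product reordered to ascending indices, repeated generators contracted through their squares):
(\frac{16}{3}) R2 = \frac{64}{3} e_{1} - \frac{64}{9} e_{2}
(\frac{29}{5} e_{12}) R2 = \frac{116}{15} e_{1} + \frac{116}{5} e_{2}
Summing the partial products and collecting blades:
Answer: \frac{436}{15} e_{1} + \frac{724}{45} e_{2}


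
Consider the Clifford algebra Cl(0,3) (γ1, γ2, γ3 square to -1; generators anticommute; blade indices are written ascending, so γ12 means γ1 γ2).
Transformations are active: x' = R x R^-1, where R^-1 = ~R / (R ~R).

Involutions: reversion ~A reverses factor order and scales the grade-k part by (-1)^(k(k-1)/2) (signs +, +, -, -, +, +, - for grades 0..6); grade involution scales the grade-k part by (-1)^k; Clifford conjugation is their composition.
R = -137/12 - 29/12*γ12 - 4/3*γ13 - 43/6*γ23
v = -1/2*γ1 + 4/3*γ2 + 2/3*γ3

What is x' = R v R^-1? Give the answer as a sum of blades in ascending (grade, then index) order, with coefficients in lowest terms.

~R = -137/12 + 29/12*γ12 + 4/3*γ13 + 43/6*γ23, and R ~R = 13631/72, so R^-1 = ~R / (13631/72).
R v = 707/72*γ1 - 665/72*γ2 - 33/2*γ3 + 15/4*γ123
Answer: -39593/40893*γ1 - 4541/27262*γ2 + 50201/40893*γ3


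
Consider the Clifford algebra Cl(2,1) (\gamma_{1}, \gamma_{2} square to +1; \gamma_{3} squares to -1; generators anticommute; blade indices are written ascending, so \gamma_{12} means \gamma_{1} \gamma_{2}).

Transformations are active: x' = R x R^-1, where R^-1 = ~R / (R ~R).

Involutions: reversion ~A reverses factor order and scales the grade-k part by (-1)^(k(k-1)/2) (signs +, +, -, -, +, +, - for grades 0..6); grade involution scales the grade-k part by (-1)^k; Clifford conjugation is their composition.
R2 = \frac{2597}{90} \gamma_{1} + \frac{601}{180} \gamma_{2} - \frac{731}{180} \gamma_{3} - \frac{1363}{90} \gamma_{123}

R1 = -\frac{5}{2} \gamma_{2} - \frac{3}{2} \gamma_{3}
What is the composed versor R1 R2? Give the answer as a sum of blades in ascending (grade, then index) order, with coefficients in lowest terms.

Distribute over the terms of R1 (each basis-blade product reordered to ascending indices, repeated generators contracted through their squares):
(-\frac{5}{2} \gamma_{2}) R2 = -\frac{601}{72} + \frac{2597}{36} \gamma_{12} - \frac{1363}{36} \gamma_{13} + \frac{731}{72} \gamma_{23}
(-\frac{3}{2} \gamma_{3}) R2 = -\frac{731}{120} - \frac{1363}{60} \gamma_{12} + \frac{2597}{60} \gamma_{13} + \frac{601}{120} \gamma_{23}
Summing the partial products and collecting blades:
Answer: -\frac{2599}{180} + \frac{2224}{45} \gamma_{12} + \frac{244}{45} \gamma_{13} + \frac{2729}{180} \gamma_{23}


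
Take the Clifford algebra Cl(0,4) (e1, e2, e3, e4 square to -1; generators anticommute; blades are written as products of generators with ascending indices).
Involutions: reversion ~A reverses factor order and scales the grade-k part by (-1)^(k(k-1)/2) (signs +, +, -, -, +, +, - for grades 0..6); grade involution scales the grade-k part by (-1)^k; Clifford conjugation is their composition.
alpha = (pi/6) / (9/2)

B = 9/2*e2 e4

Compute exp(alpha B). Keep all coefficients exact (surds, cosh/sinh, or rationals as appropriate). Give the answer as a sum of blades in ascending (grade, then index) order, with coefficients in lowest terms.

B^2 = (9/2)^2*(e2 e4)^2 = 81/4*(-1) = -81/4 (a basis 2-blade squares to minus the product of its generators' squares).
B^2 = -81/4 — since the square is negative, the closed form is circular: l = 9/2, alpha*l = pi/6, so exp(alpha B) = cos(pi/6) + (sin(pi/6)/(9/2))*B = sqrt(3)/2 + (1/9)*B.
Answer: sqrt(3)/2 + 1/2*e2 e4


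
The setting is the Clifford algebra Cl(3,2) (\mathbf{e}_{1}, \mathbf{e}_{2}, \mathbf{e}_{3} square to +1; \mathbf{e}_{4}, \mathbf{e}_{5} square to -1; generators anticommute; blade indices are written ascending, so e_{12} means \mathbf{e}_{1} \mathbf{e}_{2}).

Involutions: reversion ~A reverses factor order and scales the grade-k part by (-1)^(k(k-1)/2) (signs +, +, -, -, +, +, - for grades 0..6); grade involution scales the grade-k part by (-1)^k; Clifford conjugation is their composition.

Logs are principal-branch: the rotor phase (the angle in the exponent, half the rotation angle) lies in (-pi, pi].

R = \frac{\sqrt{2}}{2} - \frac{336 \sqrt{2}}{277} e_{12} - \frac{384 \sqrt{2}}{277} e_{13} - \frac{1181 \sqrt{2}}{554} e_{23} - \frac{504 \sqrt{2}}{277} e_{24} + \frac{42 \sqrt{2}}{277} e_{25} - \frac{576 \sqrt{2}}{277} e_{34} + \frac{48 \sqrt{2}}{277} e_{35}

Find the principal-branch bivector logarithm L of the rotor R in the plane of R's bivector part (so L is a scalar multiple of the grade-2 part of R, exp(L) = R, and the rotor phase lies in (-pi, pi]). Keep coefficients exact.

The scalar part of R is \frac{\sqrt{2}}{2}, which fixes the principal-branch rotor phase; the unit plane is then the bivector part divided by the sine of that phase, and L is that plane scaled by the phase.
Concretely: cos(phase) = \frac{\sqrt{2}}{2} gives phase = ±\frac{\pi}{4}, and since phase/sin(phase) is even the sign is immaterial: L = (phase/sin(phase)) * <R>_2 = (\frac{\sqrt{2} \pi}{4}) * <R>_2.
Answer: - \frac{168 \pi}{277} e_{12} - \frac{192 \pi}{277} e_{13} - \frac{1181 \pi}{1108} e_{23} - \frac{252 \pi}{277} e_{24} + \frac{21 \pi}{277} e_{25} - \frac{288 \pi}{277} e_{34} + \frac{24 \pi}{277} e_{35}


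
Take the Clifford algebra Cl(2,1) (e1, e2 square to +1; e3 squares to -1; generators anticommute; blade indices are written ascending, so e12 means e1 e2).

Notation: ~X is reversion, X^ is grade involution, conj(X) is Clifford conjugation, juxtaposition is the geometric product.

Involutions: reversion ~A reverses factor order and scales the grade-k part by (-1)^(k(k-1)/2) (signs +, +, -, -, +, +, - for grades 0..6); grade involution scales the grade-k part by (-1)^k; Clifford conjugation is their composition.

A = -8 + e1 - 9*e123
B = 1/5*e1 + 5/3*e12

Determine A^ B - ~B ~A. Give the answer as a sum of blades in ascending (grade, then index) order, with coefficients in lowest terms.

first term: -1/5 - 8/5*e1 - 5/3*e2 - 15*e3 - 40/3*e12 + 9/5*e23
second term: 1/5 - 8/5*e1 + 5/3*e2 + 15*e3 + 40/3*e12 + 9/5*e23
Answer: -2/5 - 10/3*e2 - 30*e3 - 80/3*e12


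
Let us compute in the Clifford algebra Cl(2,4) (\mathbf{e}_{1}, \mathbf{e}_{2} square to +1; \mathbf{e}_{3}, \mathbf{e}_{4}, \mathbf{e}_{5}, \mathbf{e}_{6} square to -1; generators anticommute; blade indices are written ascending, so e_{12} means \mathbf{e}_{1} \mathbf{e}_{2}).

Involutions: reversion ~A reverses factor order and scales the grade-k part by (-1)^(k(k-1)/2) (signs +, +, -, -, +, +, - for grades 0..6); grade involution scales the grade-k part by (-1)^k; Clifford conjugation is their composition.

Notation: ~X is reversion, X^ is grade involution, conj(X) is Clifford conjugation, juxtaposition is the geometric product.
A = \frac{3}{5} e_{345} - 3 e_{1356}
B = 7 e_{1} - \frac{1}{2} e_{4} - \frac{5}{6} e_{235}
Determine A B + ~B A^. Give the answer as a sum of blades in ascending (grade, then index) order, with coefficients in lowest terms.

first term: \frac{1}{2} e_{24} - \frac{3}{10} e_{35} + \frac{5}{2} e_{126} + 21 e_{356} - \frac{21}{5} e_{1345} + \frac{3}{2} e_{13456}
second term: -\frac{1}{2} e_{24} + \frac{3}{10} e_{35} - \frac{5}{2} e_{126} - 21 e_{356} - \frac{21}{5} e_{1345} + \frac{3}{2} e_{13456}
Answer: -\frac{42}{5} e_{1345} + 3 e_{13456}


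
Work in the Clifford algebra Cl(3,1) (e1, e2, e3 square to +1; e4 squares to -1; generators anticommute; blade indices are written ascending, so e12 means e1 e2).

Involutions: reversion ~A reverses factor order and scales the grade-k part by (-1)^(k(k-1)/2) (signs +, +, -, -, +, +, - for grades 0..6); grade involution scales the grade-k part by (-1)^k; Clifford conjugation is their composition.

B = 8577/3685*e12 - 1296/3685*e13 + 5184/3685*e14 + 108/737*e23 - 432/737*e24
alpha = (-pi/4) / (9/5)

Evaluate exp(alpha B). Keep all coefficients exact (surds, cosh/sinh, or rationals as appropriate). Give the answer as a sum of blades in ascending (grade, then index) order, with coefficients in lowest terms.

B^2 term by term: the squares give (8577/3685)^2*(e12)^2 + (-1296/3685)^2*(e13)^2 + (5184/3685)^2*(e14)^2 + (108/737)^2*(e23)^2 + (-432/737)^2*(e24)^2 = 73564929/13579225*(-1) + 1679616/13579225*(-1) + 26873856/13579225*(+1) + 11664/543169*(-1) + 186624/543169*(+1) = -81/25 (each basis 2-blade squares to minus the product of its generators' squares); cross terms between blades sharing an index anticommute and cancel; the commuting (index-disjoint) pairs give grade-4 terms 2*c*c'*(blade product), which cancel blade by blade — e1234: -1119744/2715845 + 1119744/2715845 = 0 — confirming B is simple. So B^2 = -81/25.
B^2 = -81/25 — a negative square means the series sums to a rotation: l = 9/5, alpha*l = -pi/4, so exp(alpha B) = cos(-pi/4) + (sin(-pi/4)/(9/5))*B = sqrt(2)/2 + (-5*sqrt(2)/18)*B.
Answer: sqrt(2)/2 - 953*sqrt(2)/1474*e12 + 72*sqrt(2)/737*e13 - 288*sqrt(2)/737*e14 - 30*sqrt(2)/737*e23 + 120*sqrt(2)/737*e24


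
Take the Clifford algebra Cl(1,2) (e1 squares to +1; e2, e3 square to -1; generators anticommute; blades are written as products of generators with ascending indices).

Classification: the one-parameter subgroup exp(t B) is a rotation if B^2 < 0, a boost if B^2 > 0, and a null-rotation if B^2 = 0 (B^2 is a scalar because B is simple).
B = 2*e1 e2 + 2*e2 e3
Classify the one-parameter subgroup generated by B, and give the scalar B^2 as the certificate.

B^2 term by term: the squares give (2)^2*(e1 e2)^2 + (2)^2*(e2 e3)^2 = 4*(+1) + 4*(-1) = 0 (each basis 2-blade squares to minus the product of its generators' squares); cross terms between blades sharing an index anticommute and cancel. So B^2 = 0.
Answer: null-rotation, certificate B^2 = 0. Certificate logic: 0 is a conjugation-invariant scalar, so its sign fixes rotation versus boost versus null-rotation outright.


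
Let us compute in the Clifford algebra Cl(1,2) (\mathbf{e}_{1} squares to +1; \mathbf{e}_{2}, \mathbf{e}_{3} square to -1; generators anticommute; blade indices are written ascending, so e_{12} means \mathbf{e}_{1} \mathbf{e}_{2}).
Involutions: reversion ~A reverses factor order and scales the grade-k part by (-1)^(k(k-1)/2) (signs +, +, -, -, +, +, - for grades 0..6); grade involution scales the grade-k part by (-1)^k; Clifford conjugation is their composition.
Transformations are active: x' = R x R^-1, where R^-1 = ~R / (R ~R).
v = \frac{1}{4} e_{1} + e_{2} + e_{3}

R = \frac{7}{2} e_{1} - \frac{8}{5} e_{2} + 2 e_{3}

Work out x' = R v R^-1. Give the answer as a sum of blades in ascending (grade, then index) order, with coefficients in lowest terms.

~R = \frac{7}{2} e_{1} - \frac{8}{5} e_{2} + 2 e_{3}, and R ~R = \frac{569}{100}, so R^-1 = ~R / (\frac{569}{100}).
R v = \frac{19}{40} + \frac{39}{10} e_{12} + 3 e_{13} - \frac{18}{5} e_{23}
Answer: \frac{761}{2276} e_{1} - \frac{721}{569} e_{2} - \frac{379}{569} e_{3}


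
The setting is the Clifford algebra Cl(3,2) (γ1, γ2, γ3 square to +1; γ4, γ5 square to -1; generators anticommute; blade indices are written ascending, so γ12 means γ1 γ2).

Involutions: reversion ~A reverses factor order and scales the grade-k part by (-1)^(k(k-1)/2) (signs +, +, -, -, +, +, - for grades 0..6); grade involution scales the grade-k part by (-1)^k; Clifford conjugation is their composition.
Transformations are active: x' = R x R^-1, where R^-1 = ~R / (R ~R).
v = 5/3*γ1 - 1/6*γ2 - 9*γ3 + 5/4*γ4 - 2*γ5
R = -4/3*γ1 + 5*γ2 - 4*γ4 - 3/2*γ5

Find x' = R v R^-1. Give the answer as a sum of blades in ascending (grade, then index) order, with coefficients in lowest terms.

~R = -4/3*γ1 + 5*γ2 - 4*γ4 - 3/2*γ5, and R ~R = 307/36, so R^-1 = ~R / (307/36).
R v = -19/18 - 73/9*γ12 + 12*γ13 + 5*γ14 + 31/6*γ15 - 45*γ23 + 67/12*γ24 - 41/4*γ25 - 36*γ34 - 27/2*γ35 + 79/8*γ45
Answer: -1231/921*γ1 - 1973/1842*γ2 + 9*γ3 - 319/1228*γ4 + 728/307*γ5


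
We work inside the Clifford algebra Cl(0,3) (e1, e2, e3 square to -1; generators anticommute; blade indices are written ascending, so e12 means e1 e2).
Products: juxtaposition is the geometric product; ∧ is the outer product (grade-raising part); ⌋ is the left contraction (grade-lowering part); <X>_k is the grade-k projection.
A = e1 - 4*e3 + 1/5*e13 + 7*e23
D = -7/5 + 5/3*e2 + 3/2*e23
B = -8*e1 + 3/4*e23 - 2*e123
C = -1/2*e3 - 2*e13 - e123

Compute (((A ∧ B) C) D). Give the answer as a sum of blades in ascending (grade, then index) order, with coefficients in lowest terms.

step 1: -32*e13 - 221/4*e123
step 2: -35/4 - 16*e1 + 285/2*e2 - 221/8*e12
step 3: -901/4 + 8213/120*e1 - 2569/12*e2 - 855/4*e3 + 1441/120*e12 + 663/16*e13 - 105/8*e23 - 24*e123
Answer: -901/4 + 8213/120*e1 - 2569/12*e2 - 855/4*e3 + 1441/120*e12 + 663/16*e13 - 105/8*e23 - 24*e123


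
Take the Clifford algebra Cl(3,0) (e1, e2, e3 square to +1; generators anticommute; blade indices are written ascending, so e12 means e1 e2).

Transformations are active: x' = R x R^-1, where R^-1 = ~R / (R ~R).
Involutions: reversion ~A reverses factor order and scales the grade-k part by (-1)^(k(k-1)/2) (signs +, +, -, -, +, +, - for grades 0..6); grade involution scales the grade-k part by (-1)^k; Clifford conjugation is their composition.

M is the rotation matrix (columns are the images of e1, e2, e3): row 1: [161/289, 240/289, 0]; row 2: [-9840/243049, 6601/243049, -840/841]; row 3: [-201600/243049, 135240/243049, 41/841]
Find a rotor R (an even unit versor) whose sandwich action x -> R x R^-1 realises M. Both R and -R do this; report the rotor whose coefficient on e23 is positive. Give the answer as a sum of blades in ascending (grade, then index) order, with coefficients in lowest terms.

Method: write R = a + b12*e12 + b13*e13 + b23*e23 with a^2 + b12^2 + b13^2 + b23^2 = 1 (so R^-1 = ~R). Expanding the columns R e_j ~R gives tr M = 4a^2 - 1 and, from the antisymmetric part, M21 - M12 = -4a*b12, M13 - M31 = 4a*b13, M32 - M23 = -4a*b23.
Here tr M = 153851/243049, so a^2 = (1 + tr M)/4 = 99225/243049 and a = ±315/493. Taking a = 315/493: M21 - M12 = -211680/243049, M13 - M31 = 201600/243049, M32 - M23 = 378000/243049, giving b12 = 168/493, b13 = 160/493, b23 = -300/493, i.e. R = 315/493 + 168/493*e12 + 160/493*e13 - 300/493*e23.
Its e23 coefficient is negative, so report the other preimage -R.
Answer: -315/493 - 168/493*e12 - 160/493*e13 + 300/493*e23. Sheet selection: the two-to-one cover makes ±R indistinguishable at the matrix level (trace 153851/243049), so uniqueness comes from the required sign on e23.


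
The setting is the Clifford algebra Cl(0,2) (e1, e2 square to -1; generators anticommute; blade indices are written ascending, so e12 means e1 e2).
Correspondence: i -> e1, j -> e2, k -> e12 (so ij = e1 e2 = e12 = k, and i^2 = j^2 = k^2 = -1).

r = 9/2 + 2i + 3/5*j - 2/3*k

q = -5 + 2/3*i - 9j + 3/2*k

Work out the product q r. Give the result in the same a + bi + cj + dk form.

In blades: q = -5 + 2/3*e1 - 9*e2 + 3/2*e12, r = 9/2 + 2*e1 + 3/5*e2 - 2/3*e12.
Distribute q over r term by term (generator squares from the signature, products reordered to ascending indices): (-5)*r = -45/2 - 10*e1 - 3*e2 + 10/3*e12; (2/3*e1)*r = -4/3 + 3*e1 + 4/9*e2 + 2/5*e12; (-9*e2)*r = 27/5 + 6*e1 - 81/2*e2 + 18*e12; (3/2*e12)*r = 1 - 9/10*e1 + 3*e2 + 27/4*e12.
Sum: -523/30 - 19/10*e1 - 721/18*e2 + 1709/60*e12; translating back through the correspondence:
Answer: -523/30 - 19/10*i - 721/18*j + 1709/60*k


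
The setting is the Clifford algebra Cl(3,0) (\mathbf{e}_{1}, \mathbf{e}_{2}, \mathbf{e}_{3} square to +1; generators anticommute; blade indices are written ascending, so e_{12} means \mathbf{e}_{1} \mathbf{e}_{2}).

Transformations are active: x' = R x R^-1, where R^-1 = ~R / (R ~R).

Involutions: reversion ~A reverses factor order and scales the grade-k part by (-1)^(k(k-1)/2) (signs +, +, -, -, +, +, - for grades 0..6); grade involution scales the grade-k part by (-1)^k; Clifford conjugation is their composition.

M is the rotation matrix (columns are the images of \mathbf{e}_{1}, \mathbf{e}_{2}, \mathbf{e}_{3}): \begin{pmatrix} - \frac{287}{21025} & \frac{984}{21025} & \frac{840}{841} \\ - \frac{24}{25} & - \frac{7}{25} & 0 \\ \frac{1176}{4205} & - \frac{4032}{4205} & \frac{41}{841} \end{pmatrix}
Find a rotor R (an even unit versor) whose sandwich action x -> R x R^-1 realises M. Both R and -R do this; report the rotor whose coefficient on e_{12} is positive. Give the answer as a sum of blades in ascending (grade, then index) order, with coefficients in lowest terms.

Method: write R = a + b12*e_{12} + b13*e_{13} + b23*e_{23} with a^2 + b12^2 + b13^2 + b23^2 = 1 (so R^-1 = ~R). Expanding the columns R e_j ~R gives tr M = 4a^2 - 1 and, from the antisymmetric part, M21 - M12 = -4a*b12, M13 - M31 = 4a*b13, M32 - M23 = -4a*b23.
Here tr M = -\frac{5149}{21025}, so a^2 = (1 + tr M)/4 = \frac{3969}{21025} and a = ±\frac{63}{145}. Taking a = \frac{63}{145}: M21 - M12 = -\frac{21168}{21025}, M13 - M31 = \frac{3024}{4205}, M32 - M23 = -\frac{4032}{4205}, giving b12 = \frac{84}{145}, b13 = \frac{12}{29}, b23 = \frac{16}{29}, i.e. R = \frac{63}{145} + \frac{84}{145} e_{12} + \frac{12}{29} e_{13} + \frac{16}{29} e_{23}.
Its e_{12} coefficient is already positive.
Answer: \frac{63}{145} + \frac{84}{145} e_{12} + \frac{12}{29} e_{13} + \frac{16}{29} e_{23}. Uniqueness: Spin(3) -> SO(3) maps R and -R to the same rotation of trace -\frac{5149}{21025}; fixing the sign of the e_{12} coefficient removes the ambiguity.


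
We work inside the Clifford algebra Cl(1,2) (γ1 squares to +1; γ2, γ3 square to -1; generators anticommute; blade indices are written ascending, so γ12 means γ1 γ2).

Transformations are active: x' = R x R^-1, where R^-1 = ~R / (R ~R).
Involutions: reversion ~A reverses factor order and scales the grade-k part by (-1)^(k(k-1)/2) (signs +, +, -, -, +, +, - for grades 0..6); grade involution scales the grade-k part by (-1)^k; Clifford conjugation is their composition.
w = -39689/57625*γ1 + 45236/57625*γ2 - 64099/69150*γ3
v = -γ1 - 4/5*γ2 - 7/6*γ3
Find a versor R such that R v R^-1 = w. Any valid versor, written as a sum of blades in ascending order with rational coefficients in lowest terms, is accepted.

Take R = v + w = -97314/57625*γ1 - 864/57625*γ2 - 24129/11525*γ3. Because q(v) = q(w) = -901/900, conjugation by R sends v exactly to w.
Answer: -97314/57625*γ1 - 864/57625*γ2 - 24129/11525*γ3


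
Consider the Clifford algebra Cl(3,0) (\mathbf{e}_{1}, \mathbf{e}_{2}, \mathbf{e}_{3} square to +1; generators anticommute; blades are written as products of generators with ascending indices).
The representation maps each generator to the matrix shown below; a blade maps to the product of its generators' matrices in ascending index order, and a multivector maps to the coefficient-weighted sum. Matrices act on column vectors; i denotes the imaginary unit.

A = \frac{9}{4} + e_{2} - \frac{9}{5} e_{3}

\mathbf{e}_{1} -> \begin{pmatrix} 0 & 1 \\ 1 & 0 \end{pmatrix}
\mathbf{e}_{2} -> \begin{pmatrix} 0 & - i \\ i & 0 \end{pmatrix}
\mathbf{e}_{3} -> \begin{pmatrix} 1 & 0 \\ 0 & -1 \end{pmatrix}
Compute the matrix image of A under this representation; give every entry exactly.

M = (\frac{9}{4})*1 + (1)*rho(e_{2}) + (-\frac{9}{5})*rho(e_{3}), summed entrywise (1 is the identity matrix):
Answer: \begin{pmatrix} \frac{9}{20} & - i \\ i & \frac{81}{20} \end{pmatrix}


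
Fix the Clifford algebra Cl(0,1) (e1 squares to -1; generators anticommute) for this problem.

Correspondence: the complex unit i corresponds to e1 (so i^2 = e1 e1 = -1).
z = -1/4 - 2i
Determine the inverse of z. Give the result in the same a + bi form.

In blades: z = -1/4 - 2*e1.
With qbar = -1/4 + 2*e1 (scalar fixed, mapped units negated), z qbar = 65/16 (the sum of squared coefficients), so z^-1 = qbar / (65/16) = -4/65 + 32/65*e1; translating back:
Answer: -4/65 + 32/65*i


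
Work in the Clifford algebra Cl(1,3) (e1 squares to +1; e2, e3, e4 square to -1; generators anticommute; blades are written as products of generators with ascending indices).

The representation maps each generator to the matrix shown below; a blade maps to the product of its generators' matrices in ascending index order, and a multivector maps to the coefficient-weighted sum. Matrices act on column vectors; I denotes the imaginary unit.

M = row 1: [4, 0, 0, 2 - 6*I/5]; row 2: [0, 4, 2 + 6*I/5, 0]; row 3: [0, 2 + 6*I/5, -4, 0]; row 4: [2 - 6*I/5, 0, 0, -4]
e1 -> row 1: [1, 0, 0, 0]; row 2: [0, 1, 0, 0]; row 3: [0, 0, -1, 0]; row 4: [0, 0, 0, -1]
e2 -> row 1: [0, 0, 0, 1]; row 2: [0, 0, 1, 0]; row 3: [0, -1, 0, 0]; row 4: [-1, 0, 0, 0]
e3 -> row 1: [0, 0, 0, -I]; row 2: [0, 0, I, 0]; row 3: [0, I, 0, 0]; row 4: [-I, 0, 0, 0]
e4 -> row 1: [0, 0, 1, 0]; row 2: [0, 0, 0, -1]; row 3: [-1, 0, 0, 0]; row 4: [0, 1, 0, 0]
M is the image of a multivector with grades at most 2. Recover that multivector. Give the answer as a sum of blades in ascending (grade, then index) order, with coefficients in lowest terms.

Method: the blade images are trace-orthogonal — tr(rho(e_A) rho(e_B)^-1) = 4 if A = B and 0 otherwise — and rho(e_A)^-1 = (e_A)^2 * rho(e_A) with (e_A)^2 = +1 or -1, so the coefficient of e_A in the preimage is (e_A)^2 * tr(M rho(e_A))/4.
Nonzero projections over blades of grade <= 2: e1: (e1)^2 = +1, tr(M rho(e1)) = 16, coefficient 4; e3: (e3)^2 = -1, tr(M rho(e3)) = -24/5, coefficient 6/5; e1 e2: (e1 e2)^2 = +1, tr(M rho(e1 e2)) = 8, coefficient 2. Every other blade of grade <= 2 projects to 0.
Answer: 4*e1 + 6/5*e3 + 2*e1 e2
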